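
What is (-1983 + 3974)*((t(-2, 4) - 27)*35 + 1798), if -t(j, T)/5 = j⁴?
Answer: -3876477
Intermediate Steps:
t(j, T) = -5*j⁴
(-1983 + 3974)*((t(-2, 4) - 27)*35 + 1798) = (-1983 + 3974)*((-5*(-2)⁴ - 27)*35 + 1798) = 1991*((-5*16 - 27)*35 + 1798) = 1991*((-80 - 27)*35 + 1798) = 1991*(-107*35 + 1798) = 1991*(-3745 + 1798) = 1991*(-1947) = -3876477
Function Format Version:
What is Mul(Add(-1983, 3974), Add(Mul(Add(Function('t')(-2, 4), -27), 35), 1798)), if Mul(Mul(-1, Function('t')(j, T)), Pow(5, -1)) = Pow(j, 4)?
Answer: -3876477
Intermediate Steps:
Function('t')(j, T) = Mul(-5, Pow(j, 4))
Mul(Add(-1983, 3974), Add(Mul(Add(Function('t')(-2, 4), -27), 35), 1798)) = Mul(Add(-1983, 3974), Add(Mul(Add(Mul(-5, Pow(-2, 4)), -27), 35), 1798)) = Mul(1991, Add(Mul(Add(Mul(-5, 16), -27), 35), 1798)) = Mul(1991, Add(Mul(Add(-80, -27), 35), 1798)) = Mul(1991, Add(Mul(-107, 35), 1798)) = Mul(1991, Add(-3745, 1798)) = Mul(1991, -1947) = -3876477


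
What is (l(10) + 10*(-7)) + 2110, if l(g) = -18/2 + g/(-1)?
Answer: 2021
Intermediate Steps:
l(g) = -9 - g (l(g) = -18*½ + g*(-1) = -9 - g)
(l(10) + 10*(-7)) + 2110 = ((-9 - 1*10) + 10*(-7)) + 2110 = ((-9 - 10) - 70) + 2110 = (-19 - 70) + 2110 = -89 + 2110 = 2021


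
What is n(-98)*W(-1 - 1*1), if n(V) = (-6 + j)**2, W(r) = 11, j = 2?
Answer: 176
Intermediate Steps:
n(V) = 16 (n(V) = (-6 + 2)**2 = (-4)**2 = 16)
n(-98)*W(-1 - 1*1) = 16*11 = 176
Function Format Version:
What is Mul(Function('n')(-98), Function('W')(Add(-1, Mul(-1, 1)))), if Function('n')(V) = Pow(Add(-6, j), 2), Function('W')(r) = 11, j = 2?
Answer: 176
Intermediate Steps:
Function('n')(V) = 16 (Function('n')(V) = Pow(Add(-6, 2), 2) = Pow(-4, 2) = 16)
Mul(Function('n')(-98), Function('W')(Add(-1, Mul(-1, 1)))) = Mul(16, 11) = 176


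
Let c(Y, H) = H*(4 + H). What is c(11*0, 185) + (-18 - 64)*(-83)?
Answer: 41771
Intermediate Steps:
c(11*0, 185) + (-18 - 64)*(-83) = 185*(4 + 185) + (-18 - 64)*(-83) = 185*189 - 82*(-83) = 34965 + 6806 = 41771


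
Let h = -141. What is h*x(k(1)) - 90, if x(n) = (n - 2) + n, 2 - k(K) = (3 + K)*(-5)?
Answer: -6012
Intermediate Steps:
k(K) = 17 + 5*K (k(K) = 2 - (3 + K)*(-5) = 2 - (-15 - 5*K) = 2 + (15 + 5*K) = 17 + 5*K)
x(n) = -2 + 2*n (x(n) = (-2 + n) + n = -2 + 2*n)
h*x(k(1)) - 90 = -141*(-2 + 2*(17 + 5*1)) - 90 = -141*(-2 + 2*(17 + 5)) - 90 = -141*(-2 + 2*22) - 90 = -141*(-2 + 44) - 90 = -141*42 - 90 = -5922 - 90 = -6012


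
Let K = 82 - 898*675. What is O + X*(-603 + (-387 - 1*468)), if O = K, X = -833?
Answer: 608446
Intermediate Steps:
K = -606068 (K = 82 - 606150 = -606068)
O = -606068
O + X*(-603 + (-387 - 1*468)) = -606068 - 833*(-603 + (-387 - 1*468)) = -606068 - 833*(-603 + (-387 - 468)) = -606068 - 833*(-603 - 855) = -606068 - 833*(-1458) = -606068 + 1214514 = 608446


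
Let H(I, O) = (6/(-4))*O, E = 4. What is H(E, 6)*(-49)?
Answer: 441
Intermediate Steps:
H(I, O) = -3*O/2 (H(I, O) = (6*(-¼))*O = -3*O/2)
H(E, 6)*(-49) = -3/2*6*(-49) = -9*(-49) = 441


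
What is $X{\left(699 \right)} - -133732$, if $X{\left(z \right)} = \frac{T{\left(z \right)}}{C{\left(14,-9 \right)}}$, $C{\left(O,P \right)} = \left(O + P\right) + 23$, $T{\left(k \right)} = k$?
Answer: $\frac{3745195}{28} \approx 1.3376 \cdot 10^{5}$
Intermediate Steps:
$C{\left(O,P \right)} = 23 + O + P$
$X{\left(z \right)} = \frac{z}{28}$ ($X{\left(z \right)} = \frac{z}{23 + 14 - 9} = \frac{z}{28}$)
$X{\left(699 \right)} - -133732 = \frac{1}{28} \cdot 699 - -133732 = \frac{699}{28} + 133732 = \frac{3745195}{28}$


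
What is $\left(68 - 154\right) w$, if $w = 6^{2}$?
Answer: $-3096$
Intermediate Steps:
$w = 36$
$\left(68 - 154\right) w = \left(68 - 154\right) 36 = \left(-86\right) 36 = -3096$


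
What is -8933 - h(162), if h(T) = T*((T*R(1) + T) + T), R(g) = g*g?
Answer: -87665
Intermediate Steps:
R(g) = g²
h(T) = 3*T² (h(T) = T*((T*1² + T) + T) = T*((T*1 + T) + T) = T*((T + T) + T) = T*(2*T + T) = T*(3*T) = 3*T²)
-8933 - h(162) = -8933 - 3*162² = -8933 - 3*26244 = -8933 - 1*78732 = -8933 - 78732 = -87665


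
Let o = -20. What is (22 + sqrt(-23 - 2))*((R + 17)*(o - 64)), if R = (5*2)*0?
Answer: -31416 - 7140*I ≈ -31416.0 - 7140.0*I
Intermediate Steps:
R = 0 (R = 10*0 = 0)
(22 + sqrt(-23 - 2))*((R + 17)*(o - 64)) = (22 + sqrt(-23 - 2))*((0 + 17)*(-20 - 64)) = (22 + sqrt(-25))*(17*(-84)) = (22 + 5*I)*(-1428) = -31416 - 7140*I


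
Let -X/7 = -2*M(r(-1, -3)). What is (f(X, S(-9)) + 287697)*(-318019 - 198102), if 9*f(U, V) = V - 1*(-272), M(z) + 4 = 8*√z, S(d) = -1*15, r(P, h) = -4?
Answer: -1336510813130/9 ≈ -1.4850e+11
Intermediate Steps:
S(d) = -15
M(z) = -4 + 8*√z
X = -56 + 224*I (X = -(-14)*(-4 + 8*√(-4)) = -(-14)*(-4 + 8*(2*I)) = -(-14)*(-4 + 16*I) = -7*(8 - 32*I) = -56 + 224*I ≈ -56.0 + 224.0*I)
f(U, V) = 272/9 + V/9 (f(U, V) = (V - 1*(-272))/9 = (V + 272)/9 = (272 + V)/9 = 272/9 + V/9)
(f(X, S(-9)) + 287697)*(-318019 - 198102) = ((272/9 + (⅑)*(-15)) + 287697)*(-318019 - 198102) = ((272/9 - 5/3) + 287697)*(-516121) = (257/9 + 287697)*(-516121) = (2589530/9)*(-516121) = -1336510813130/9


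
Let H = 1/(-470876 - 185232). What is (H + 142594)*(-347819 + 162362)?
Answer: -17350812446252007/656108 ≈ -2.6445e+10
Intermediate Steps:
H = -1/656108 (H = 1/(-656108) = -1/656108 ≈ -1.5241e-6)
(H + 142594)*(-347819 + 162362) = (-1/656108 + 142594)*(-347819 + 162362) = (93557064151/656108)*(-185457) = -17350812446252007/656108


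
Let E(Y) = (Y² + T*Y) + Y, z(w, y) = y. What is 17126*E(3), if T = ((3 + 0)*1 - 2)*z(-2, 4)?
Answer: 411024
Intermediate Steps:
T = 4 (T = ((3 + 0)*1 - 2)*4 = (3*1 - 2)*4 = (3 - 2)*4 = 1*4 = 4)
E(Y) = Y² + 5*Y (E(Y) = (Y² + 4*Y) + Y = Y² + 5*Y)
17126*E(3) = 17126*(3*(5 + 3)) = 17126*(3*8) = 17126*24 = 411024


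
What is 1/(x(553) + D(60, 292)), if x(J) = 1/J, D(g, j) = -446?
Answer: -553/246637 ≈ -0.0022422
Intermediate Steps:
1/(x(553) + D(60, 292)) = 1/(1/553 - 446) = 1/(-246637/553) = -553/246637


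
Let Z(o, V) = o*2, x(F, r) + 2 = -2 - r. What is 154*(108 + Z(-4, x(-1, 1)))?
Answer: 15400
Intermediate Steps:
x(F, r) = -4 - r (x(F, r) = -2 + (-2 - r) = -4 - r)
Z(o, V) = 2*o
154*(108 + Z(-4, x(-1, 1))) = 154*(108 + 2*(-4)) = 154*(108 - 8) = 154*100 = 15400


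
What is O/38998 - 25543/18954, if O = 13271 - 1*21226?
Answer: -7749358/4994379 ≈ -1.5516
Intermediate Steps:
O = -7955 (O = 13271 - 21226 = -7955)
O/38998 - 25543/18954 = -7955/38998 - 25543/18954 = -7955*1/38998 - 25543*1/18954 = -215/1054 - 25543/18954 = -7749358/4994379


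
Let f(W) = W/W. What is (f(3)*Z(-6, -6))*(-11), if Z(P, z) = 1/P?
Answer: 11/6 ≈ 1.8333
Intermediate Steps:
Z(P, z) = 1/P
f(W) = 1
(f(3)*Z(-6, -6))*(-11) = (1/(-6))*(-11) = (1*(-⅙))*(-11) = -⅙*(-11) = 11/6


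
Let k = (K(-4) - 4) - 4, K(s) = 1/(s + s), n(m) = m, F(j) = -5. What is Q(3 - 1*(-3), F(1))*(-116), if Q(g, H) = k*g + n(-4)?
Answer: 6119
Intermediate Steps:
K(s) = 1/(2*s)
k = -65/8 (k = ((1/2)/(-4) - 4) - 4 = ((1/2)*(-1/4) - 4) - 4 = (-1/8 - 4) - 4 = -33/8 - 4 = -65/8 ≈ -8.1250)
Q(g, H) = -4 - 65*g/8 (Q(g, H) = -65*g/8 - 4 = -4 - 65*g/8)
Q(3 - 1*(-3), F(1))*(-116) = (-4 - 65*(3 - 1*(-3))/8)*(-116) = (-4 - 65*(3 + 3)/8)*(-116) = (-4 - 65/8*6)*(-116) = (-4 - 195/4)*(-116) = -211/4*(-116) = 6119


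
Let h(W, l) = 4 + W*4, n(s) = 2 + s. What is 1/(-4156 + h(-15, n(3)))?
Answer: -1/4212 ≈ -0.00023742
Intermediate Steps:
h(W, l) = 4 + 4*W
1/(-4156 + h(-15, n(3))) = 1/(-4156 + (4 + 4*(-15))) = 1/(-4156 + (4 - 60)) = 1/(-4156 - 56) = 1/(-4212) = -1/4212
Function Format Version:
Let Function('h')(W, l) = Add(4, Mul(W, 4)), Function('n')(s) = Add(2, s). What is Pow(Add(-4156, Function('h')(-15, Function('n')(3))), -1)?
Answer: Rational(-1, 4212) ≈ -0.00023742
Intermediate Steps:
Function('h')(W, l) = Add(4, Mul(4, W))
Pow(Add(-4156, Function('h')(-15, Function('n')(3))), -1) = Pow(Add(-4156, Add(4, Mul(4, -15))), -1) = Pow(Add(-4156, Add(4, -60)), -1) = Pow(Add(-4156, -56), -1) = Pow(-4212, -1) = Rational(-1, 4212)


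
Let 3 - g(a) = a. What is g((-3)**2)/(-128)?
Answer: 3/64 ≈ 0.046875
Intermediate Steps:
g(a) = 3 - a
g((-3)**2)/(-128) = (3 - 1*(-3)**2)/(-128) = (3 - 1*9)*(-1/128) = (3 - 9)*(-1/128) = -6*(-1/128) = 3/64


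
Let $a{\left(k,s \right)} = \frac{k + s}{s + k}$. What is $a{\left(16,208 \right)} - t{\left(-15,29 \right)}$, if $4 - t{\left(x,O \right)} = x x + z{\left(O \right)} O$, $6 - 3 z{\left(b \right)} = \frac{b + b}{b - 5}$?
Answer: $\frac{9239}{36} \approx 256.64$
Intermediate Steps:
$z{\left(b \right)} = 2 - \frac{2 b}{3 \left(-5 + b\right)}$ ($z{\left(b \right)} = 2 - \frac{\left(b + b\right) \frac{1}{b - 5}}{3} = 2 - \frac{2 b \frac{1}{-5 + b}}{3} = 2 - \frac{2 b}{3 \left(-5 + b\right)}$)
$a{\left(k,s \right)} = 1$ ($a{\left(k,s \right)} = \frac{k + s}{k + s} = 1$)
$t{\left(x,O \right)} = 4 - x^{2} - \frac{2 O \left(-15 + 2 O\right)}{3 \left(-5 + O\right)}$ ($t{\left(x,O \right)} = 4 - \left(x x + \frac{2 \left(-15 + 2 O\right)}{3 \left(-5 + O\right)} O\right) = 4 - \left(x^{2} + \frac{2 O \left(-15 + 2 O\right)}{3 \left(-5 + O\right)}\right) = 4 - x^{2} - \frac{2 O \left(-15 + 2 O\right)}{3 \left(-5 + O\right)}$)
$a{\left(16,208 \right)} - t{\left(-15,29 \right)} = 1 - \frac{\left(-5 + 29\right) \left(4 - \left(-15\right)^{2}\right) - \frac{58 \left(-15 + 2 \cdot 29\right)}{3}}{-5 + 29} = 1 - \frac{24 \left(4 - 225\right) - \frac{58 \left(-15 + 58\right)}{3}}{24} = 1 - \frac{24 \left(4 - 225\right) - \frac{58}{3} \cdot 43}{24} = 1 - \frac{24 \left(-221\right) - \frac{2494}{3}}{24} = 1 - \frac{-5304 - \frac{2494}{3}}{24} = 1 - \frac{1}{24} \left(- \frac{18406}{3}\right) = 1 - - \frac{9203}{36} = 1 + \frac{9203}{36} = \frac{9239}{36}$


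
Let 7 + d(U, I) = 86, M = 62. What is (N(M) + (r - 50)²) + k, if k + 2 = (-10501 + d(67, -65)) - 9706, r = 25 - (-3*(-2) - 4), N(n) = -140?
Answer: -19541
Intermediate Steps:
d(U, I) = 79 (d(U, I) = -7 + 86 = 79)
r = 23 (r = 25 - (6 - 4) = 25 - 1*2 = 25 - 2 = 23)
k = -20130 (k = -2 + ((-10501 + 79) - 9706) = -2 + (-10422 - 9706) = -2 - 20128 = -20130)
(N(M) + (r - 50)²) + k = (-140 + (23 - 50)²) - 20130 = (-140 + (-27)²) - 20130 = (-140 + 729) - 20130 = 589 - 20130 = -19541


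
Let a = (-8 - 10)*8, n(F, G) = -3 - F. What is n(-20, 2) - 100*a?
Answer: 14417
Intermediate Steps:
a = -144 (a = -18*8 = -144)
n(-20, 2) - 100*a = (-3 - 1*(-20)) - 100*(-144) = (-3 + 20) + 14400 = 17 + 14400 = 14417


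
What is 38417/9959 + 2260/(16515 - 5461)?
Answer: 223584429/55043393 ≈ 4.0620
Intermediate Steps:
38417/9959 + 2260/(16515 - 5461) = 38417*(1/9959) + 2260/11054 = 38417/9959 + 2260*(1/11054) = 38417/9959 + 1130/5527 = 223584429/55043393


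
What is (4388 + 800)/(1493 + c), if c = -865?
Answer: 1297/157 ≈ 8.2611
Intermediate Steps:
(4388 + 800)/(1493 + c) = (4388 + 800)/(1493 - 865) = 5188/628 = 5188*(1/628) = 1297/157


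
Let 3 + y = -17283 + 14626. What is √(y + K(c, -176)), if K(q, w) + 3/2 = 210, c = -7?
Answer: I*√9806/2 ≈ 49.513*I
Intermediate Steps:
K(q, w) = 417/2 (K(q, w) = -3/2 + 210 = 417/2)
y = -2660 (y = -3 + (-17283 + 14626) = -3 - 2657 = -2660)
√(y + K(c, -176)) = √(-2660 + 417/2) = √(-4903/2) = I*√9806/2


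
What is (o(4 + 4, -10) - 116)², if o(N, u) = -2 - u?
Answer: 11664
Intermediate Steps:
(o(4 + 4, -10) - 116)² = ((-2 - 1*(-10)) - 116)² = ((-2 + 10) - 116)² = (8 - 116)² = (-108)² = 11664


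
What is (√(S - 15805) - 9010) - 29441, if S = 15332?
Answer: -38451 + I*√473 ≈ -38451.0 + 21.749*I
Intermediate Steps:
(√(S - 15805) - 9010) - 29441 = (√(15332 - 15805) - 9010) - 29441 = (√(-473) - 9010) - 29441 = (I*√473 - 9010) - 29441 = (-9010 + I*√473) - 29441 = -38451 + I*√473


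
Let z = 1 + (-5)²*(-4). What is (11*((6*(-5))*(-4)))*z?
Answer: -130680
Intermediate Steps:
z = -99 (z = 1 + 25*(-4) = 1 - 100 = -99)
(11*((6*(-5))*(-4)))*z = (11*((6*(-5))*(-4)))*(-99) = (11*(-30*(-4)))*(-99) = (11*120)*(-99) = 1320*(-99) = -130680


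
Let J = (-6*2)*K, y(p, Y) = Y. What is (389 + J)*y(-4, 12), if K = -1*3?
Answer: 5100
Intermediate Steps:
K = -3
J = 36 (J = -6*2*(-3) = -12*(-3) = 36)
(389 + J)*y(-4, 12) = (389 + 36)*12 = 425*12 = 5100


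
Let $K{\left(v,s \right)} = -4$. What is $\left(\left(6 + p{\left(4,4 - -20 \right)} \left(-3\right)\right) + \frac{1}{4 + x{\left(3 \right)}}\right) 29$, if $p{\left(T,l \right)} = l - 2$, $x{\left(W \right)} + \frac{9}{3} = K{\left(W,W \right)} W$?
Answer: $- \frac{19169}{11} \approx -1742.6$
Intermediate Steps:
$x{\left(W \right)} = -3 - 4 W$
$p{\left(T,l \right)} = -2 + l$
$\left(\left(6 + p{\left(4,4 - -20 \right)} \left(-3\right)\right) + \frac{1}{4 + x{\left(3 \right)}}\right) 29 = \left(\left(6 + \left(-2 + \left(4 - -20\right)\right) \left(-3\right)\right) + \frac{1}{4 - 15}\right) 29 = \left(\left(6 + \left(-2 + \left(4 + 20\right)\right) \left(-3\right)\right) + \frac{1}{4 - 15}\right) 29 = \left(\left(6 + \left(-2 + 24\right) \left(-3\right)\right) + \frac{1}{4 - 15}\right) 29 = \left(\left(6 + 22 \left(-3\right)\right) + \frac{1}{-11}\right) 29 = \left(\left(6 - 66\right) - \frac{1}{11}\right) 29 = \left(-60 - \frac{1}{11}\right) 29 = \left(- \frac{661}{11}\right) 29 = - \frac{19169}{11}$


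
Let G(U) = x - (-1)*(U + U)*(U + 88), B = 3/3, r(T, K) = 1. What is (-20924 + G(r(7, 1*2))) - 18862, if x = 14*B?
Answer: -39594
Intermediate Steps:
B = 1 (B = 3*(⅓) = 1)
x = 14 (x = 14*1 = 14)
G(U) = 14 + 2*U*(88 + U) (G(U) = 14 - (-1)*(U + U)*(U + 88) = 14 - (-1)*(2*U)*(88 + U) = 14 - (-1)*2*U*(88 + U) = 14 - (-2)*U*(88 + U) = 14 + 2*U*(88 + U))
(-20924 + G(r(7, 1*2))) - 18862 = (-20924 + (14 + 2*1² + 176*1)) - 18862 = (-20924 + (14 + 2*1 + 176)) - 18862 = (-20924 + (14 + 2 + 176)) - 18862 = (-20924 + 192) - 18862 = -20732 - 18862 = -39594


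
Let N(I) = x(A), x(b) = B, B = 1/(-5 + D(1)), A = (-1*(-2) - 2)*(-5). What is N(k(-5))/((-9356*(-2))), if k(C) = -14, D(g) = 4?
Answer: -1/18712 ≈ -5.3442e-5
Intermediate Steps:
A = 0 (A = (2 - 2)*(-5) = 0*(-5) = 0)
B = -1 (B = 1/(-5 + 4) = 1/(-1) = -1)
x(b) = -1
N(I) = -1
N(k(-5))/((-9356*(-2))) = -1/((-9356*(-2))) = -1/18712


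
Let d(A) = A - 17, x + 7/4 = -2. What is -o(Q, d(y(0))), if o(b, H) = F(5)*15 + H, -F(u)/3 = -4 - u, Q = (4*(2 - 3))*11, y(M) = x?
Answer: -1537/4 ≈ -384.25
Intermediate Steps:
x = -15/4 (x = -7/4 - 2 = -15/4 ≈ -3.7500)
y(M) = -15/4
Q = -44 (Q = (4*(-1))*11 = -4*11 = -44)
d(A) = -17 + A
F(u) = 12 + 3*u (F(u) = -3*(-4 - u) = 12 + 3*u)
o(b, H) = 405 + H (o(b, H) = (12 + 3*5)*15 + H = (12 + 15)*15 + H = 27*15 + H = 405 + H)
-o(Q, d(y(0))) = -(405 + (-17 - 15/4)) = -(405 - 83/4) = -1*1537/4 = -1537/4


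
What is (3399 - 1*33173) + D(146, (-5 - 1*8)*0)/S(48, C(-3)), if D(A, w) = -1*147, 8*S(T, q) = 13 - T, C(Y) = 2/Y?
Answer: -148702/5 ≈ -29740.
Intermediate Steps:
S(T, q) = 13/8 - T/8 (S(T, q) = (13 - T)/8 = 13/8 - T/8)
D(A, w) = -147
(3399 - 1*33173) + D(146, (-5 - 1*8)*0)/S(48, C(-3)) = (3399 - 1*33173) - 147/(13/8 - ⅛*48) = (3399 - 33173) - 147/(13/8 - 6) = -29774 - 147/(-35/8) = -29774 - 147*(-8/35) = -29774 + 168/5 = -148702/5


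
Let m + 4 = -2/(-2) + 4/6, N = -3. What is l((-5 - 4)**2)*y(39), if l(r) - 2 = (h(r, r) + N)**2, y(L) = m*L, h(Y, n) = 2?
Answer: -273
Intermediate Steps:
m = -7/3 (m = -4 + (-2/(-2) + 4/6) = -4 + (-2*(-1/2) + 4*(1/6)) = -4 + (1 + 2/3) = -4 + 5/3 = -7/3 ≈ -2.3333)
y(L) = -7*L/3
l(r) = 3 (l(r) = 2 + (2 - 3)**2 = 2 + (-1)**2 = 2 + 1 = 3)
l((-5 - 4)**2)*y(39) = 3*(-7/3*39) = 3*(-91) = -273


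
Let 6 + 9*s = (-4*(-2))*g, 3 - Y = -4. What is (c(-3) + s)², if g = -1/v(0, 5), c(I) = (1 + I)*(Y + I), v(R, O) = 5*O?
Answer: 3833764/50625 ≈ 75.729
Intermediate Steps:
Y = 7 (Y = 3 - 1*(-4) = 3 + 4 = 7)
c(I) = (1 + I)*(7 + I)
g = -1/25 (g = -1/(5*5) = -1/25 ≈ -0.040000)
s = -158/225 (s = -⅔ + (-4*(-2)*(-1/25))/9 = -⅔ + (8*(-1/25))/9 = -⅔ + (⅑)*(-8/25) = -⅔ - 8/225 = -158/225 ≈ -0.70222)
(c(-3) + s)² = ((7 + (-3)² + 8*(-3)) - 158/225)² = ((7 + 9 - 24) - 158/225)² = (-8 - 158/225)² = (-1958/225)² = 3833764/50625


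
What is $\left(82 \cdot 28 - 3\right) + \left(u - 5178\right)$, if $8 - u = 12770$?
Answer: $-15647$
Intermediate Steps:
$u = -12762$ ($u = 8 - 12770 = -12762$)
$\left(82 \cdot 28 - 3\right) + \left(u - 5178\right) = \left(82 \cdot 28 - 3\right) - 17940 = \left(2296 - 3\right) - 17940 = 2293 - 17940 = -15647$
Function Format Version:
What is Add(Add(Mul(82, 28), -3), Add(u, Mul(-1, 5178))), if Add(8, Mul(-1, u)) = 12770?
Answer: -15647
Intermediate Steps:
u = -12762 (u = Add(8, Mul(-1, 12770)) = Add(8, -12770) = -12762)
Add(Add(Mul(82, 28), -3), Add(u, Mul(-1, 5178))) = Add(Add(Mul(82, 28), -3), Add(-12762, Mul(-1, 5178))) = Add(Add(2296, -3), Add(-12762, -5178)) = Add(2293, -17940) = -15647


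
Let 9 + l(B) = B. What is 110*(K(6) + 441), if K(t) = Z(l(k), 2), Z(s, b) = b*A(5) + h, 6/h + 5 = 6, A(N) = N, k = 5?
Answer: 50270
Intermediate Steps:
h = 6 (h = 6/(-5 + 6) = 6/1 = 6*1 = 6)
l(B) = -9 + B
Z(s, b) = 6 + 5*b (Z(s, b) = b*5 + 6 = 5*b + 6 = 6 + 5*b)
K(t) = 16 (K(t) = 6 + 5*2 = 6 + 10 = 16)
110*(K(6) + 441) = 110*(16 + 441) = 110*457 = 50270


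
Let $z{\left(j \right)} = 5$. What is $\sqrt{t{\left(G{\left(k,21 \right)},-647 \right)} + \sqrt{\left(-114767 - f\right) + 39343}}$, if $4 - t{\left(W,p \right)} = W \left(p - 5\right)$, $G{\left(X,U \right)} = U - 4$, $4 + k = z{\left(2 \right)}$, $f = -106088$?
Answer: $\sqrt{11088 + 2 \sqrt{7666}} \approx 106.13$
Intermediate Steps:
$k = 1$ ($k = -4 + 5 = 1$)
$G{\left(X,U \right)} = -4 + U$
$t{\left(W,p \right)} = 4 - W \left(-5 + p\right)$ ($t{\left(W,p \right)} = 4 - W \left(p - 5\right) = 4 - W \left(-5 + p\right)$)
$\sqrt{t{\left(G{\left(k,21 \right)},-647 \right)} + \sqrt{\left(-114767 - f\right) + 39343}} = \sqrt{\left(4 + 5 \left(-4 + 21\right) - \left(-4 + 21\right) \left(-647\right)\right) + \sqrt{\left(-114767 - -106088\right) + 39343}} = \sqrt{\left(4 + 5 \cdot 17 - 17 \left(-647\right)\right) + \sqrt{\left(-114767 + 106088\right) + 39343}} = \sqrt{\left(4 + 85 + 10999\right) + \sqrt{-8679 + 39343}} = \sqrt{11088 + \sqrt{30664}} = \sqrt{11088 + 2 \sqrt{7666}}$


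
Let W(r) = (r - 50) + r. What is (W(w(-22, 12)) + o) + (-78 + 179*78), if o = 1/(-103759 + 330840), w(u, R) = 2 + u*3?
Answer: 3112372187/227081 ≈ 13706.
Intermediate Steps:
w(u, R) = 2 + 3*u
W(r) = -50 + 2*r (W(r) = (-50 + r) + r = -50 + 2*r)
o = 1/227081 ≈ 4.4037e-6
(W(w(-22, 12)) + o) + (-78 + 179*78) = ((-50 + 2*(2 + 3*(-22))) + 1/227081) + (-78 + 179*78) = ((-50 + 2*(2 - 66)) + 1/227081) + (-78 + 13962) = ((-50 + 2*(-64)) + 1/227081) + 13884 = ((-50 - 128) + 1/227081) + 13884 = (-178 + 1/227081) + 13884 = -40420417/227081 + 13884 = 3112372187/227081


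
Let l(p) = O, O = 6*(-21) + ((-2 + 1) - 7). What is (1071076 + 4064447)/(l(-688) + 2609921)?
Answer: 1711841/869929 ≈ 1.9678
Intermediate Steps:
O = -134 (O = -126 + (-1 - 7) = -126 - 8 = -134)
l(p) = -134
(1071076 + 4064447)/(l(-688) + 2609921) = (1071076 + 4064447)/(-134 + 2609921) = 5135523/2609787 = 5135523*(1/2609787) = 1711841/869929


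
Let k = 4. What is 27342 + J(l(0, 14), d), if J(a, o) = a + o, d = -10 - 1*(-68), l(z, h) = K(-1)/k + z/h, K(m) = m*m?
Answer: 109601/4 ≈ 27400.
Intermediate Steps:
K(m) = m²
l(z, h) = ¼ + z/h (l(z, h) = (-1)²/4 + z/h = 1*(¼) + z/h = ¼ + z/h)
d = 58 (d = -10 + 68 = 58)
27342 + J(l(0, 14), d) = 27342 + ((0 + (¼)*14)/14 + 58) = 27342 + ((0 + 7/2)/14 + 58) = 27342 + ((1/14)*(7/2) + 58) = 27342 + (¼ + 58) = 27342 + 233/4 = 109601/4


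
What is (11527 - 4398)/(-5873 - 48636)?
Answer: -7129/54509 ≈ -0.13079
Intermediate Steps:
(11527 - 4398)/(-5873 - 48636) = 7129/(-54509) = 7129*(-1/54509) = -7129/54509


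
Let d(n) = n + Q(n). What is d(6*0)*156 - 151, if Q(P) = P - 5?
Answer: -931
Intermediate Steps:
Q(P) = -5 + P
d(n) = -5 + 2*n (d(n) = n + (-5 + n) = -5 + 2*n)
d(6*0)*156 - 151 = (-5 + 2*(6*0))*156 - 151 = (-5 + 2*0)*156 - 151 = (-5 + 0)*156 - 151 = -5*156 - 151 = -780 - 151 = -931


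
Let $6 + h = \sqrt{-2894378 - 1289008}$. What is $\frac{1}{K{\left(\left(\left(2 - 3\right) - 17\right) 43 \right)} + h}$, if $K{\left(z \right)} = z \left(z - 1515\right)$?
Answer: $\frac{295280}{523142367631} - \frac{i \sqrt{4183386}}{3138854205786} \approx 5.6444 \cdot 10^{-7} - 6.5162 \cdot 10^{-10} i$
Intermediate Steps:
$h = -6 + i \sqrt{4183386}$ ($h = -6 + \sqrt{-2894378 - 1289008} = -6 + \sqrt{-4183386} = -6 + i \sqrt{4183386} \approx -6.0 + 2045.3 i$)
$K{\left(z \right)} = z \left(-1515 + z\right)$
$\frac{1}{K{\left(\left(\left(2 - 3\right) - 17\right) 43 \right)} + h} = \frac{1}{\left(\left(2 - 3\right) - 17\right) 43 \left(-1515 + \left(\left(2 - 3\right) - 17\right) 43\right) - \left(6 - i \sqrt{4183386}\right)} = \frac{1}{\left(-1 - 17\right) 43 \left(-1515 + \left(-1 - 17\right) 43\right) - \left(6 - i \sqrt{4183386}\right)} = \frac{1}{\left(-18\right) 43 \left(-1515 - 774\right) - \left(6 - i \sqrt{4183386}\right)} = \frac{1}{- 774 \left(-1515 - 774\right) - \left(6 - i \sqrt{4183386}\right)} = \frac{1}{\left(-774\right) \left(-2289\right) - \left(6 - i \sqrt{4183386}\right)} = \frac{1}{1771686 - \left(6 - i \sqrt{4183386}\right)} = \frac{1}{1771680 + i \sqrt{4183386}}$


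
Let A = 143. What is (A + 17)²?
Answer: 25600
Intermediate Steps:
(A + 17)² = (143 + 17)² = 160² = 25600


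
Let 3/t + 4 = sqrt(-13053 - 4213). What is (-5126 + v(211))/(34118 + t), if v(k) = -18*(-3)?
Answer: -2990589483008/20116902583745 - 15216*I*sqrt(17266)/20116902583745 ≈ -0.14866 - 9.9388e-8*I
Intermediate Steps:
v(k) = 54
t = 3/(-4 + I*sqrt(17266)) (t = 3/(-4 + sqrt(-13053 - 4213)) = 3/(-4 + sqrt(-17266)) = 3/(-4 + I*sqrt(17266)) ≈ -0.00069436 - 0.02281*I)
(-5126 + v(211))/(34118 + t) = (-5126 + 54)/(34118 + (-6/8641 - 3*I*sqrt(17266)/17282)) = -5072/(294813632/8641 - 3*I*sqrt(17266)/17282)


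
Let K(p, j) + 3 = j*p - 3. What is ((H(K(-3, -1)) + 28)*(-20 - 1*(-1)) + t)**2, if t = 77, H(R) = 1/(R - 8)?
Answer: 24860196/121 ≈ 2.0546e+5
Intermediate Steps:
K(p, j) = -6 + j*p (K(p, j) = -3 + (j*p - 3) = -3 + (-3 + j*p) = -6 + j*p)
H(R) = 1/(-8 + R)
((H(K(-3, -1)) + 28)*(-20 - 1*(-1)) + t)**2 = ((1/(-8 + (-6 - 1*(-3))) + 28)*(-20 - 1*(-1)) + 77)**2 = ((1/(-8 + (-6 + 3)) + 28)*(-20 + 1) + 77)**2 = ((1/(-8 - 3) + 28)*(-19) + 77)**2 = ((1/(-11) + 28)*(-19) + 77)**2 = ((-1/11 + 28)*(-19) + 77)**2 = ((307/11)*(-19) + 77)**2 = (-5833/11 + 77)**2 = (-4986/11)**2 = 24860196/121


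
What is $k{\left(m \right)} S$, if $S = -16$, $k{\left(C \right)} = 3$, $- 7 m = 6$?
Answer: $-48$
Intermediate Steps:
$m = - \frac{6}{7}$ ($m = \left(- \frac{1}{7}\right) 6 = - \frac{6}{7} \approx -0.85714$)
$k{\left(m \right)} S = 3 \left(-16\right) = -48$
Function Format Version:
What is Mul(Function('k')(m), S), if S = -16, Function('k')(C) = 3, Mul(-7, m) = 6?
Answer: -48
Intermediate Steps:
m = Rational(-6, 7) (m = Mul(Rational(-1, 7), 6) = Rational(-6, 7) ≈ -0.85714)
Mul(Function('k')(m), S) = Mul(3, -16) = -48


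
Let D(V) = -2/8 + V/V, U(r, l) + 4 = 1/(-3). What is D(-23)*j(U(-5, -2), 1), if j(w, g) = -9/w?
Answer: 81/52 ≈ 1.5577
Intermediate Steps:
U(r, l) = -13/3 (U(r, l) = -4 + 1/(-3) = -4 - 1/3 = -13/3)
D(V) = 3/4 (D(V) = -2*1/8 + 1 = -1/4 + 1 = 3/4)
D(-23)*j(U(-5, -2), 1) = 3*(-9/(-13/3))/4 = 3*(-9*(-3/13))/4 = (3/4)*(27/13) = 81/52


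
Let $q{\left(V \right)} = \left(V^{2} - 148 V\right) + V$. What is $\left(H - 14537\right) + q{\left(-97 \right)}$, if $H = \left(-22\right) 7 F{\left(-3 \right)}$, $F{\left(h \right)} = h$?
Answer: $9593$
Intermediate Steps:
$H = 462$ ($H = \left(-22\right) 7 \left(-3\right) = \left(-154\right) \left(-3\right) = 462$)
$q{\left(V \right)} = V^{2} - 147 V$
$\left(H - 14537\right) + q{\left(-97 \right)} = \left(462 - 14537\right) - 97 \left(-147 - 97\right) = \left(462 - 14537\right) - -23668 = -14075 + 23668 = 9593$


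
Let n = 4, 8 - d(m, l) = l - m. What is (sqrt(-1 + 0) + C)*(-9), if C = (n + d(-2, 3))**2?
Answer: -441 - 9*I ≈ -441.0 - 9.0*I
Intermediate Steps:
d(m, l) = 8 + m - l (d(m, l) = 8 - (l - m) = 8 + (m - l) = 8 + m - l)
C = 49 (C = (4 + (8 - 2 - 1*3))**2 = (4 + (8 - 2 - 3))**2 = (4 + 3)**2 = 7**2 = 49)
(sqrt(-1 + 0) + C)*(-9) = (sqrt(-1 + 0) + 49)*(-9) = (sqrt(-1) + 49)*(-9) = (I + 49)*(-9) = (49 + I)*(-9) = -441 - 9*I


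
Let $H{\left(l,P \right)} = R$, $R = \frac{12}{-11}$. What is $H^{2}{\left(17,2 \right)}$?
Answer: $\frac{144}{121} \approx 1.1901$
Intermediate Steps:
$R = - \frac{12}{11}$ ($R = 12 \left(- \frac{1}{11}\right) = - \frac{12}{11} \approx -1.0909$)
$H{\left(l,P \right)} = - \frac{12}{11}$
$H^{2}{\left(17,2 \right)} = \left(- \frac{12}{11}\right)^{2} = \frac{144}{121}$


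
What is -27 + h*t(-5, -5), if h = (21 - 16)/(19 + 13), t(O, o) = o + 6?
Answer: -859/32 ≈ -26.844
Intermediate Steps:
t(O, o) = 6 + o
h = 5/32 ≈ 0.15625
-27 + h*t(-5, -5) = -27 + 5*(6 - 5)/32 = -27 + (5/32)*1 = -27 + 5/32 = -859/32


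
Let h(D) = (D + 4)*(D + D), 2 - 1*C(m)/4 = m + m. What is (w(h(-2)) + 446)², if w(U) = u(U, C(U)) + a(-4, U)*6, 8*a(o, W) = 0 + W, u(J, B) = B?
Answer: 262144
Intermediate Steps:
C(m) = 8 - 8*m (C(m) = 8 - 4*(m + m) = 8 - 8*m)
h(D) = 2*D*(4 + D) (h(D) = (4 + D)*(2*D) = 2*D*(4 + D))
a(o, W) = W/8 (a(o, W) = (0 + W)/8 = W/8)
w(U) = 8 - 29*U/4 (w(U) = (8 - 8*U) + (U/8)*6 = (8 - 8*U) + 3*U/4 = 8 - 29*U/4)
(w(h(-2)) + 446)² = ((8 - 29*(-2)*(4 - 2)/2) + 446)² = ((8 - 29*(-2)*2/2) + 446)² = ((8 - 29/4*(-8)) + 446)² = ((8 + 58) + 446)² = (66 + 446)² = 512² = 262144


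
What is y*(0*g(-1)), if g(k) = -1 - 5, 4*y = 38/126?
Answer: 0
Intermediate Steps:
y = 19/252 (y = (38/126)/4 = (38*(1/126))/4 = (¼)*(19/63) = 19/252 ≈ 0.075397)
g(k) = -6
y*(0*g(-1)) = 19*(0*(-6))/252 = (19/252)*0 = 0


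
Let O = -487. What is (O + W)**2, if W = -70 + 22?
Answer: 286225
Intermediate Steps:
W = -48
(O + W)**2 = (-487 - 48)**2 = (-535)**2 = 286225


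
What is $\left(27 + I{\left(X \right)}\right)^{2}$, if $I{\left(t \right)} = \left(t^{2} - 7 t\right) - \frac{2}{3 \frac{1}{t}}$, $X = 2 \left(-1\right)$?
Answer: $\frac{19321}{9} \approx 2146.8$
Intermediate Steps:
$X = -2$
$I{\left(t \right)} = t^{2} - \frac{23 t}{3}$ ($I{\left(t \right)} = \left(t^{2} - 7 t\right) - 2 \frac{t}{3} = \left(t^{2} - 7 t\right) - \frac{2 t}{3} = t^{2} - \frac{23 t}{3}$)
$\left(27 + I{\left(X \right)}\right)^{2} = \left(27 + \frac{1}{3} \left(-2\right) \left(-23 + 3 \left(-2\right)\right)\right)^{2} = \left(27 + \frac{1}{3} \left(-2\right) \left(-23 - 6\right)\right)^{2} = \left(27 + \frac{1}{3} \left(-2\right) \left(-29\right)\right)^{2} = \left(27 + \frac{58}{3}\right)^{2} = \left(\frac{139}{3}\right)^{2} = \frac{19321}{9}$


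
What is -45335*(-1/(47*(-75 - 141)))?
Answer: -45335/10152 ≈ -4.4656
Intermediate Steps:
-45335*(-1/(47*(-75 - 141))) = -45335/((-216*(-47))) = -45335/10152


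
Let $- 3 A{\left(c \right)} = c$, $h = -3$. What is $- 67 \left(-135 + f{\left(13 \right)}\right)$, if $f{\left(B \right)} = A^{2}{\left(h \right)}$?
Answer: $8978$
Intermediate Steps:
$A{\left(c \right)} = - \frac{c}{3}$
$f{\left(B \right)} = 1$ ($f{\left(B \right)} = \left(\left(- \frac{1}{3}\right) \left(-3\right)\right)^{2} = 1^{2} = 1$)
$- 67 \left(-135 + f{\left(13 \right)}\right) = - 67 \left(-135 + 1\right) = \left(-67\right) \left(-134\right) = 8978$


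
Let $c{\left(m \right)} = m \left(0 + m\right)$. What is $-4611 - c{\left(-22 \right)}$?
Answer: $-5095$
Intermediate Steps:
$c{\left(m \right)} = m^{2}$ ($c{\left(m \right)} = m m = m^{2}$)
$-4611 - c{\left(-22 \right)} = -4611 - \left(-22\right)^{2} = -4611 - 484 = -5095$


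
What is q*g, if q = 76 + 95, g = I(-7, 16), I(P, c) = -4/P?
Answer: 684/7 ≈ 97.714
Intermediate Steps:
g = 4/7 (g = -4/(-7) = -4*(-⅐) = 4/7 ≈ 0.57143)
q = 171
q*g = 171*(4/7) = 684/7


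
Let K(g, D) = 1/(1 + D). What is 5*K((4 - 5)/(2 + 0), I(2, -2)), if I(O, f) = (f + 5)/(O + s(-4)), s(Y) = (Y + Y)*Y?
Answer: 170/37 ≈ 4.5946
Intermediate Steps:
s(Y) = 2*Y**2 (s(Y) = (2*Y)*Y = 2*Y**2)
I(O, f) = (5 + f)/(32 + O) (I(O, f) = (f + 5)/(O + 2*(-4)**2) = (5 + f)/(O + 2*16) = (5 + f)/(O + 32) = (5 + f)/(32 + O))
5*K((4 - 5)/(2 + 0), I(2, -2)) = 5/(1 + (5 - 2)/(32 + 2)) = 5/(1 + 3/34) = 5/(37/34) = 5*(34/37) = 170/37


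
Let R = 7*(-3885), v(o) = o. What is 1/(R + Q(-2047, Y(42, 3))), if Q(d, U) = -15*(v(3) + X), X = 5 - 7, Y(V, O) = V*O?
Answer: -1/27210 ≈ -3.6751e-5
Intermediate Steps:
Y(V, O) = O*V
X = -2
R = -27195
Q(d, U) = -15 (Q(d, U) = -15*(3 - 2) = -15*1 = -15)
1/(R + Q(-2047, Y(42, 3))) = 1/(-27195 - 15) = 1/(-27210) = -1/27210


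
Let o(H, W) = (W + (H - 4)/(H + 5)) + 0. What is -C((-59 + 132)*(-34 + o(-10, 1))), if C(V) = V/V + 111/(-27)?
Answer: 28/9 ≈ 3.1111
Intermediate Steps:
o(H, W) = W + (-4 + H)/(5 + H) (o(H, W) = (W + (-4 + H)/(5 + H)) + 0 = W + (-4 + H)/(5 + H))
C(V) = -28/9 (C(V) = 1 + 111*(-1/27) = 1 - 37/9 = -28/9)
-C((-59 + 132)*(-34 + o(-10, 1))) = -1*(-28/9) = 28/9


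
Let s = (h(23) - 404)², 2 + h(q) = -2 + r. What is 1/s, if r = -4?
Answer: 1/169744 ≈ 5.8912e-6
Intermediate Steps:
h(q) = -8 (h(q) = -2 + (-2 - 4) = -2 - 6 = -8)
s = 169744 (s = (-8 - 404)² = (-412)² = 169744)
1/s = 1/169744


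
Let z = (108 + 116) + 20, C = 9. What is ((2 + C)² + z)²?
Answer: 133225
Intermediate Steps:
z = 244 (z = 224 + 20 = 244)
((2 + C)² + z)² = ((2 + 9)² + 244)² = (11² + 244)² = (121 + 244)² = 365² = 133225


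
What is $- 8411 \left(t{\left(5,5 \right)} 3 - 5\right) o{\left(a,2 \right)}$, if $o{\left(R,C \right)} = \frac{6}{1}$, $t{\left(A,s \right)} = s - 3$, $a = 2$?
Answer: $-50466$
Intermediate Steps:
$t{\left(A,s \right)} = -3 + s$
$o{\left(R,C \right)} = 6$ ($o{\left(R,C \right)} = 6 \cdot 1 = 6$)
$- 8411 \left(t{\left(5,5 \right)} 3 - 5\right) o{\left(a,2 \right)} = - 8411 \left(\left(-3 + 5\right) 3 - 5\right) 6 = - 8411 \left(2 \cdot 3 - 5\right) 6 = - 8411 \left(6 - 5\right) 6 = - 8411 \cdot 1 \cdot 6 = \left(-8411\right) 6 = -50466$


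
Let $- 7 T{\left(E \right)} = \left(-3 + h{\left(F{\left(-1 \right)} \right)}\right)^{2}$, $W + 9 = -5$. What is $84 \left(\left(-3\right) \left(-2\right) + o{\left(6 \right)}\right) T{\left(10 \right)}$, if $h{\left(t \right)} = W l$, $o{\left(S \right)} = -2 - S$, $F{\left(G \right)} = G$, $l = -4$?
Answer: $67416$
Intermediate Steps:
$W = -14$ ($W = -9 - 5 = -14$)
$h{\left(t \right)} = 56$ ($h{\left(t \right)} = \left(-14\right) \left(-4\right) = 56$)
$T{\left(E \right)} = - \frac{2809}{7}$ ($T{\left(E \right)} = - \frac{\left(-3 + 56\right)^{2}}{7} = - \frac{53^{2}}{7} = \left(- \frac{1}{7}\right) 2809 = - \frac{2809}{7}$)
$84 \left(\left(-3\right) \left(-2\right) + o{\left(6 \right)}\right) T{\left(10 \right)} = 84 \left(\left(-3\right) \left(-2\right) - 8\right) \left(- \frac{2809}{7}\right) = 84 \left(6 - 8\right) \left(- \frac{2809}{7}\right) = 84 \left(-2\right) \left(- \frac{2809}{7}\right) = \left(-168\right) \left(- \frac{2809}{7}\right) = 67416$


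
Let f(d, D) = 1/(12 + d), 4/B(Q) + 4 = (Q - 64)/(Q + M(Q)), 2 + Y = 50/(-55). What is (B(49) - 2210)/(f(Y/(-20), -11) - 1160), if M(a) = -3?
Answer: 97967544/51396725 ≈ 1.9061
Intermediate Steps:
Y = -32/11 (Y = -2 + 50/(-55) = -2 + 50*(-1/55) = -2 - 10/11 = -32/11 ≈ -2.9091)
B(Q) = 4/(-4 + (-64 + Q)/(-3 + Q)) (B(Q) = 4/(-4 + (Q - 64)/(Q - 3)) = 4/(-4 + (-64 + Q)/(-3 + Q)))
(B(49) - 2210)/(f(Y/(-20), -11) - 1160) = (4*(3 - 1*49)/(52 + 3*49) - 2210)/(1/(12 - 32/11/(-20)) - 1160) = (4*(3 - 49)/(52 + 147) - 2210)/(1/(12 - 32/11*(-1/20)) - 1160) = (4*(-46)/199 - 2210)/(1/(12 + 8/55) - 1160) = (4*(1/199)*(-46) - 2210)/(1/(668/55) - 1160) = (-184/199 - 2210)/(55/668 - 1160) = -439974/(199*(-774825/668)) = -439974/199*(-668/774825) = 97967544/51396725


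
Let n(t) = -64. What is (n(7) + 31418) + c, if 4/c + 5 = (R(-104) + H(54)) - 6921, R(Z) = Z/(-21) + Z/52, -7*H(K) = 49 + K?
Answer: 4568058238/145693 ≈ 31354.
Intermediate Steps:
H(K) = -7 - K/7 (H(K) = -(49 + K)/7 = -7 - K/7)
R(Z) = -31*Z/1092 (R(Z) = Z*(-1/21) + Z*(1/52) = -Z/21 + Z/52 = -31*Z/1092)
c = -84/145693 (c = 4/(-5 + ((-31/1092*(-104) + (-7 - 1/7*54)) - 6921)) = 4/(-5 + ((62/21 + (-7 - 54/7)) - 6921)) = 4/(-5 + ((62/21 - 103/7) - 6921)) = 4/(-5 + (-247/21 - 6921)) = 4/(-5 - 145588/21) = 4/(-145693/21) = 4*(-21/145693) = -84/145693 ≈ -0.00057655)
(n(7) + 31418) + c = (-64 + 31418) - 84/145693 = 31354 - 84/145693 = 4568058238/145693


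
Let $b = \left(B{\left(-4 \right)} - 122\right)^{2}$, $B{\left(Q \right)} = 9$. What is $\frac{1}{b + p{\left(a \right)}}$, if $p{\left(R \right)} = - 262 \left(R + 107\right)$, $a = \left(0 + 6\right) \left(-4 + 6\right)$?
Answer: $- \frac{1}{18409} \approx -5.4321 \cdot 10^{-5}$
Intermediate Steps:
$a = 12$ ($a = 6 \cdot 2 = 12$)
$p{\left(R \right)} = -28034 - 262 R$ ($p{\left(R \right)} = - 262 \left(107 + R\right) = -28034 - 262 R$)
$b = 12769$ ($b = \left(9 - 122\right)^{2} = \left(-113\right)^{2} = 12769$)
$\frac{1}{b + p{\left(a \right)}} = \frac{1}{12769 - 31178} = \frac{1}{-18409} = - \frac{1}{18409}$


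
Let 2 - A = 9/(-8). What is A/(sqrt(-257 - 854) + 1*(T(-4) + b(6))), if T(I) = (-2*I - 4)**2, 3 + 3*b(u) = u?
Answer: 17/448 - I*sqrt(1111)/448 ≈ 0.037946 - 0.074401*I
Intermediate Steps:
b(u) = -1 + u/3
A = 25/8 (A = 2 - 9/(-8) = 2 - 9*(-1)/8 = 2 - 1*(-9/8) = 2 + 9/8 = 25/8 ≈ 3.1250)
T(I) = (-4 - 2*I)**2
A/(sqrt(-257 - 854) + 1*(T(-4) + b(6))) = 25/(8*(sqrt(-257 - 854) + 1*(4*(2 - 4)**2 + (-1 + (1/3)*6)))) = 25/(8*(sqrt(-1111) + 1*(4*(-2)**2 + (-1 + 2)))) = 25/(8*(I*sqrt(1111) + 1*(4*4 + 1))) = 25/(8*(I*sqrt(1111) + 1*(16 + 1))) = 25/(8*(I*sqrt(1111) + 1*17)) = 25/(8*(I*sqrt(1111) + 17)) = 25/(8*(17 + I*sqrt(1111)))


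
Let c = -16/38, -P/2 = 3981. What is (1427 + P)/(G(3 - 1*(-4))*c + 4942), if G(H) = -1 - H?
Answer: -124165/93962 ≈ -1.3214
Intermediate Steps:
P = -7962 (P = -2*3981 = -7962)
c = -8/19 (c = -16*1/38 = -8/19 ≈ -0.42105)
(1427 + P)/(G(3 - 1*(-4))*c + 4942) = (1427 - 7962)/((-1 - (3 - 1*(-4)))*(-8/19) + 4942) = -6535/((-1 - (3 + 4))*(-8/19) + 4942) = -6535/((-1 - 1*7)*(-8/19) + 4942) = -6535/((-1 - 7)*(-8/19) + 4942) = -6535/(-8*(-8/19) + 4942) = -6535/(64/19 + 4942) = -6535/93962/19 = -6535*19/93962 = -124165/93962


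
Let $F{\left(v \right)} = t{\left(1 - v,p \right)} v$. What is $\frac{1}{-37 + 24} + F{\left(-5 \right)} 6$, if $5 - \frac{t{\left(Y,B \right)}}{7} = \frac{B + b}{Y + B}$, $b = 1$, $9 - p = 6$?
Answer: $- \frac{37313}{39} \approx -956.74$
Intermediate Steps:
$p = 3$ ($p = 9 - 6 = 3$)
$t{\left(Y,B \right)} = 35 - \frac{7 \left(1 + B\right)}{B + Y}$ ($t{\left(Y,B \right)} = 35 - 7 \frac{B + 1}{Y + B} = 35 - 7 \frac{1 + B}{B + Y} = 35 - \frac{7 \left(1 + B\right)}{B + Y}$)
$F{\left(v \right)} = \frac{7 v \left(16 - 5 v\right)}{4 - v}$ ($F{\left(v \right)} = \frac{7 \left(-1 + 4 \cdot 3 + 5 \left(1 - v\right)\right)}{3 - \left(-1 + v\right)} v = \frac{7 \left(-1 + 12 - \left(-5 + 5 v\right)\right)}{4 - v} v = \frac{7 \left(16 - 5 v\right)}{4 - v} v = \frac{7 v \left(16 - 5 v\right)}{4 - v}$)
$\frac{1}{-37 + 24} + F{\left(-5 \right)} 6 = \frac{1}{-37 + 24} + 7 \left(-5\right) \frac{1}{-4 - 5} \left(-16 + 5 \left(-5\right)\right) 6 = \frac{1}{-13} + 7 \left(-5\right) \frac{1}{-9} \left(-16 - 25\right) 6 = - \frac{1}{13} + 7 \left(-5\right) \left(- \frac{1}{9}\right) \left(-41\right) 6 = - \frac{1}{13} - \frac{2870}{3} = - \frac{37313}{39}$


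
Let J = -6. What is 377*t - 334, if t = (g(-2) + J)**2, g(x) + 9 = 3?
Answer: 53954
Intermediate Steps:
g(x) = -6 (g(x) = -9 + 3 = -6)
t = 144 (t = (-6 - 6)**2 = (-12)**2 = 144)
377*t - 334 = 377*144 - 334 = 54288 - 334 = 53954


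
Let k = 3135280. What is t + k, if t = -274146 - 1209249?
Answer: 1651885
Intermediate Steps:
t = -1483395
t + k = -1483395 + 3135280 = 1651885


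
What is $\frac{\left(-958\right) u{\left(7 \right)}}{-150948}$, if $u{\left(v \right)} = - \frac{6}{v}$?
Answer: $- \frac{479}{88053} \approx -0.0054399$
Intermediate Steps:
$\frac{\left(-958\right) u{\left(7 \right)}}{-150948} = \frac{\left(-958\right) \left(- \frac{6}{7}\right)}{-150948} = - 958 \left(\left(-6\right) \frac{1}{7}\right) \left(- \frac{1}{150948}\right) = \left(-958\right) \left(- \frac{6}{7}\right) \left(- \frac{1}{150948}\right) = \frac{5748}{7} \left(- \frac{1}{150948}\right) = - \frac{479}{88053}$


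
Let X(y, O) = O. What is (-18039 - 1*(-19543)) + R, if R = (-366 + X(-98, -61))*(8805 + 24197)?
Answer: -14090350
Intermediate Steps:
R = -14091854 (R = (-366 - 61)*(8805 + 24197) = -427*33002 = -14091854)
(-18039 - 1*(-19543)) + R = (-18039 - 1*(-19543)) - 14091854 = (-18039 + 19543) - 14091854 = 1504 - 14091854 = -14090350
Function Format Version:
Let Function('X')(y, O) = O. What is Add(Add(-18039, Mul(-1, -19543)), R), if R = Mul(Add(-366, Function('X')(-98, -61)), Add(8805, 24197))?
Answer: -14090350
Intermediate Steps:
R = -14091854 (R = Mul(Add(-366, -61), Add(8805, 24197)) = Mul(-427, 33002) = -14091854)
Add(Add(-18039, Mul(-1, -19543)), R) = Add(Add(-18039, Mul(-1, -19543)), -14091854) = Add(Add(-18039, 19543), -14091854) = Add(1504, -14091854) = -14090350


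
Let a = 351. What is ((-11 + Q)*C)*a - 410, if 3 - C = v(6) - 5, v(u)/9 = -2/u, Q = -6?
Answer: -66047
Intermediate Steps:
v(u) = -18/u (v(u) = 9*(-2/u) = -18/u)
C = 11 (C = 3 - (-18/6 - 5) = 3 - (-18*⅙ - 5) = 3 - (-3 - 5) = 3 - 1*(-8) = 3 + 8 = 11)
((-11 + Q)*C)*a - 410 = ((-11 - 6)*11)*351 - 410 = -17*11*351 - 410 = -187*351 - 410 = -65637 - 410 = -66047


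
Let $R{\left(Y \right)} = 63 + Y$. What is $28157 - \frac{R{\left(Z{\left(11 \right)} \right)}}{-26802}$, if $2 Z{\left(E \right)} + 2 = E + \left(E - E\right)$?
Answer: $\frac{167703107}{5956} \approx 28157.0$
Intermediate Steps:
$Z{\left(E \right)} = -1 + \frac{E}{2}$ ($Z{\left(E \right)} = -1 + \frac{E + \left(E - E\right)}{2} = -1 + \frac{E + 0}{2} = -1 + \frac{E}{2}$)
$28157 - \frac{R{\left(Z{\left(11 \right)} \right)}}{-26802} = 28157 - \frac{63 + \left(-1 + \frac{1}{2} \cdot 11\right)}{-26802} = 28157 - \left(63 + \left(-1 + \frac{11}{2}\right)\right) \left(- \frac{1}{26802}\right) = 28157 - \left(63 + \frac{9}{2}\right) \left(- \frac{1}{26802}\right) = 28157 - \frac{135}{2} \left(- \frac{1}{26802}\right) = 28157 - - \frac{15}{5956} = 28157 + \frac{15}{5956} = \frac{167703107}{5956}$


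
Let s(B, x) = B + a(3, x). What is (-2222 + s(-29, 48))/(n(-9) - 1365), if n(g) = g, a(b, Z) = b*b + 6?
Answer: 1118/687 ≈ 1.6274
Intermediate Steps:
a(b, Z) = 6 + b² (a(b, Z) = b² + 6 = 6 + b²)
s(B, x) = 15 + B (s(B, x) = B + (6 + 3²) = B + (6 + 9) = B + 15 = 15 + B)
(-2222 + s(-29, 48))/(n(-9) - 1365) = (-2222 + (15 - 29))/(-9 - 1365) = (-2222 - 14)/(-1374) = -2236*(-1/1374) = 1118/687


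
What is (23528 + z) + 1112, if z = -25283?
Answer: -643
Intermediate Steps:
(23528 + z) + 1112 = (23528 - 25283) + 1112 = -1755 + 1112 = -643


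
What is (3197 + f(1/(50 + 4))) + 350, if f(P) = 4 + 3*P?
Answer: 63919/18 ≈ 3551.1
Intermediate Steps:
(3197 + f(1/(50 + 4))) + 350 = (3197 + (4 + 3/(50 + 4))) + 350 = (3197 + (4 + 3/54)) + 350 = (3197 + (4 + 3*(1/54))) + 350 = (3197 + (4 + 1/18)) + 350 = (3197 + 73/18) + 350 = 57619/18 + 350 = 63919/18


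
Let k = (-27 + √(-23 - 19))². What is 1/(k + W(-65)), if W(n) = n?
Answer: I/(2*(27*√42 + 311*I)) ≈ 0.0012212 + 0.00068706*I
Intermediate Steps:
k = (-27 + I*√42)² (k = (-27 + √(-42))² = (-27 + I*√42)² ≈ 687.0 - 349.96*I)
1/(k + W(-65)) = 1/((27 - I*√42)² - 65) = 1/(-65 + (27 - I*√42)²)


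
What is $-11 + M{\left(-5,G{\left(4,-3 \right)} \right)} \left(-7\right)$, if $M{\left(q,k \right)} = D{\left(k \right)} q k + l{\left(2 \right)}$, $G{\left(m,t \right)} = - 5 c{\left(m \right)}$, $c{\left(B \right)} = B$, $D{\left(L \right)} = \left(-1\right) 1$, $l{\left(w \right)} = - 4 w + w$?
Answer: $731$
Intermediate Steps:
$l{\left(w \right)} = - 3 w$
$D{\left(L \right)} = -1$
$G{\left(m,t \right)} = - 5 m$
$M{\left(q,k \right)} = -6 - k q$ ($M{\left(q,k \right)} = - q k - 6 = - k q - 6 = -6 - k q$)
$-11 + M{\left(-5,G{\left(4,-3 \right)} \right)} \left(-7\right) = -11 + \left(-6 - \left(-5\right) 4 \left(-5\right)\right) \left(-7\right) = -11 + \left(-6 - \left(-20\right) \left(-5\right)\right) \left(-7\right) = -11 + \left(-6 - 100\right) \left(-7\right) = -11 - -742 = -11 + 742 = 731$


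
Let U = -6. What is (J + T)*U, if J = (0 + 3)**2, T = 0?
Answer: -54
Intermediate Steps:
J = 9 (J = 3**2 = 9)
(J + T)*U = (9 + 0)*(-6) = 9*(-6) = -54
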